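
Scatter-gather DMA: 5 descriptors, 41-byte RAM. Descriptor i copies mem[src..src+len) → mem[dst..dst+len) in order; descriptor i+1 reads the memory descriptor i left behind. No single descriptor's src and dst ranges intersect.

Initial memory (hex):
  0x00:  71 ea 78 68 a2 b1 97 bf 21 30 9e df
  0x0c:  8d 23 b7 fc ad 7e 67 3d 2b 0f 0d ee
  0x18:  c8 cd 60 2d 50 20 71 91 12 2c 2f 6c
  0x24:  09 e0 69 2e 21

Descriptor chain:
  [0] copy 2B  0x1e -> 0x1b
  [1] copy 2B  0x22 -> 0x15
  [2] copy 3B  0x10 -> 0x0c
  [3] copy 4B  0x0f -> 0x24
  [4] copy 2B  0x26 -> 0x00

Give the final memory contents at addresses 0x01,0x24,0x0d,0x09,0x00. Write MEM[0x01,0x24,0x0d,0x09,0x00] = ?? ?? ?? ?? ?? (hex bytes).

#0 dst[0x1b+2] := {0x71,0x91}
#1 dst[0x15+2] := {0x2f,0x6c}
#2 dst[0x0c+3] := {0xad,0x7e,0x67}
#3 dst[0x24+4] := {0xfc,0xad,0x7e,0x67}
#4 dst[0x00+2] := {0x7e,0x67}
query mem[0x01]=0x67, mem[0x24]=0xfc, mem[0x0d]=0x7e, mem[0x09]=0x30, mem[0x00]=0x7e

MEM[0x01,0x24,0x0d,0x09,0x00] = 67 fc 7e 30 7e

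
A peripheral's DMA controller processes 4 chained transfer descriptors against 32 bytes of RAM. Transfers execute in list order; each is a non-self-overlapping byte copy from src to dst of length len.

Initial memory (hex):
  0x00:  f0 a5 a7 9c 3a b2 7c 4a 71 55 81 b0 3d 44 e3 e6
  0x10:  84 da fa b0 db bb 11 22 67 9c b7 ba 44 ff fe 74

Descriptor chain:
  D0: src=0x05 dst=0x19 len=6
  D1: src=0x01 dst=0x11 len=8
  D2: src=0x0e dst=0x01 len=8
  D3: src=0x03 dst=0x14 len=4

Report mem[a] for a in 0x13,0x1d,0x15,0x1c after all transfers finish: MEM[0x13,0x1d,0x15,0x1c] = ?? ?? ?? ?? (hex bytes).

MEM[0x13,0x1d,0x15,0x1c] = 9c 55 a5 71

  after D0: wrote 6B at 0x19 = b27c4a715581
  after D1: wrote 8B at 0x11 = a5a79c3ab27c4a71
  after D2: wrote 8B at 0x01 = e3e684a5a79c3ab2
  after D3: wrote 4B at 0x14 = 84a5a79c
query mem[0x13]=0x9c, mem[0x1d]=0x55, mem[0x15]=0xa5, mem[0x1c]=0x71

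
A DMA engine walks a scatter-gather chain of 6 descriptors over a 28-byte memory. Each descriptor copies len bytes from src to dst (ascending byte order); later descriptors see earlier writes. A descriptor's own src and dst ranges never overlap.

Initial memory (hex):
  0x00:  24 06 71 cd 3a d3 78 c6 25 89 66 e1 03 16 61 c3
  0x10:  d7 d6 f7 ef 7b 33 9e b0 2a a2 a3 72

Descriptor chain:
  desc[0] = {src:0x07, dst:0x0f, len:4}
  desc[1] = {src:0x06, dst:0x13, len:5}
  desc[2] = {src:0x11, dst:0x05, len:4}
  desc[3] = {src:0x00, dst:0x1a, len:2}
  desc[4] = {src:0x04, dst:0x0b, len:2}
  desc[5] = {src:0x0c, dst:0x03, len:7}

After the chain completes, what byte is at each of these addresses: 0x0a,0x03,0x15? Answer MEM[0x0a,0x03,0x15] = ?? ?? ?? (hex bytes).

  after D0: wrote 4B at 0x0f = c6258966
  after D1: wrote 5B at 0x13 = 78c6258966
  after D2: wrote 4B at 0x05 = 896678c6
  after D3: wrote 2B at 0x1a = 2406
  after D4: wrote 2B at 0x0b = 3a89
  after D5: wrote 7B at 0x03 = 891661c6258966
query mem[0x0a]=0x66, mem[0x03]=0x89, mem[0x15]=0x25

MEM[0x0a,0x03,0x15] = 66 89 25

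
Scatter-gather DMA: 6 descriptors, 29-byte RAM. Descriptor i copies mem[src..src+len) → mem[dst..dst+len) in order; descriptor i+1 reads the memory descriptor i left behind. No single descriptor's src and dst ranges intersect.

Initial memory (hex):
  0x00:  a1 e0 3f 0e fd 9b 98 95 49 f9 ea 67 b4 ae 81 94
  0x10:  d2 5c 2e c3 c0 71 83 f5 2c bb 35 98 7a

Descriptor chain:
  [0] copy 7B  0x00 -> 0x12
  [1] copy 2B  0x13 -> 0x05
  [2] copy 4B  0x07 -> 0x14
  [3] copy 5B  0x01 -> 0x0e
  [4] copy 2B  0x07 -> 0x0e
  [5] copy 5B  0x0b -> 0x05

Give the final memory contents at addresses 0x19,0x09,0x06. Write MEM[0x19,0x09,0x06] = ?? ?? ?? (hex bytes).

MEM[0x19,0x09,0x06] = bb 49 b4

D0: mem[0x12..0x18] <- [a1 e0 3f 0e fd 9b 98]
D1: mem[0x05..0x06] <- [e0 3f]
D2: mem[0x14..0x17] <- [95 49 f9 ea]
D3: mem[0x0e..0x12] <- [e0 3f 0e fd e0]
D4: mem[0x0e..0x0f] <- [95 49]
D5: mem[0x05..0x09] <- [67 b4 ae 95 49]
query mem[0x19]=0xbb, mem[0x09]=0x49, mem[0x06]=0xb4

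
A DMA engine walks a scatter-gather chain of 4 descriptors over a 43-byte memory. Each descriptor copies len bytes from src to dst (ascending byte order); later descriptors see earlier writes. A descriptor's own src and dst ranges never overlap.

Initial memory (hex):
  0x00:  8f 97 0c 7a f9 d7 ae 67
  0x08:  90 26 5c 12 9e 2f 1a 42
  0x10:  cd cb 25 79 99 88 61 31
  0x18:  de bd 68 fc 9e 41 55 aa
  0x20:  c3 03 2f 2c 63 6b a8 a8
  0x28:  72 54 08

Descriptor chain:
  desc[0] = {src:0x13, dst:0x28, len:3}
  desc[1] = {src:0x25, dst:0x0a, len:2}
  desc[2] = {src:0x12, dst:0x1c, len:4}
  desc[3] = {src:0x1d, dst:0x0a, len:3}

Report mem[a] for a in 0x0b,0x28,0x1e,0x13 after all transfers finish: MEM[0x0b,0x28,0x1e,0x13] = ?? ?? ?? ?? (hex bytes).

  after D0: wrote 3B at 0x28 = 799988
  after D1: wrote 2B at 0x0a = 6ba8
  after D2: wrote 4B at 0x1c = 25799988
  after D3: wrote 3B at 0x0a = 799988
query mem[0x0b]=0x99, mem[0x28]=0x79, mem[0x1e]=0x99, mem[0x13]=0x79

MEM[0x0b,0x28,0x1e,0x13] = 99 79 99 79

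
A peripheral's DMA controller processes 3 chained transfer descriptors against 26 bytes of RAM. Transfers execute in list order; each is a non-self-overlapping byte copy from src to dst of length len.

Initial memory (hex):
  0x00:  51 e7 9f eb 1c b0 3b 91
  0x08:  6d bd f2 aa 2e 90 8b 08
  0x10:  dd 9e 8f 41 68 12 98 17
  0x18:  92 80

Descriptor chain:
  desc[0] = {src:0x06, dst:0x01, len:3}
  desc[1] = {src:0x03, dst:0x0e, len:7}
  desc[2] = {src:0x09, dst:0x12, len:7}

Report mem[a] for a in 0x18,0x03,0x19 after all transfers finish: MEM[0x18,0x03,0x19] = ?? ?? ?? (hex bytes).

[0] 0x06->0x01 len=3 : 3b 91 6d
[1] 0x03->0x0e len=7 : 6d 1c b0 3b 91 6d bd
[2] 0x09->0x12 len=7 : bd f2 aa 2e 90 6d 1c
query mem[0x18]=0x1c, mem[0x03]=0x6d, mem[0x19]=0x80

MEM[0x18,0x03,0x19] = 1c 6d 80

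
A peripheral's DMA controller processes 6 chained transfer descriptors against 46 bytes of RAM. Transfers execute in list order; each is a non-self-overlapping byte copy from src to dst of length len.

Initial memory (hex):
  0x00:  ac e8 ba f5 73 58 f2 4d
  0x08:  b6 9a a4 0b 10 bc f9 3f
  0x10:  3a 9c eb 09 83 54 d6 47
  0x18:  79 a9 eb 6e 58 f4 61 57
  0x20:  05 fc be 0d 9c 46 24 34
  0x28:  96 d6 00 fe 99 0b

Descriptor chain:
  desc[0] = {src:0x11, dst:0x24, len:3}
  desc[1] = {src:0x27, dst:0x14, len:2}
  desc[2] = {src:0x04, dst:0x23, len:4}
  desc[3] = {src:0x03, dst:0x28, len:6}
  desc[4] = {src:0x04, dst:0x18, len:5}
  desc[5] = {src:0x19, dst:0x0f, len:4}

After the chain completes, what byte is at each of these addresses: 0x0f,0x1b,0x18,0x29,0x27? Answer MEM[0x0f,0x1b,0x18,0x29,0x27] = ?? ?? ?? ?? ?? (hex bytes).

  after D0: wrote 3B at 0x24 = 9ceb09
  after D1: wrote 2B at 0x14 = 3496
  after D2: wrote 4B at 0x23 = 7358f24d
  after D3: wrote 6B at 0x28 = f57358f24db6
  after D4: wrote 5B at 0x18 = 7358f24db6
  after D5: wrote 4B at 0x0f = 58f24db6
query mem[0x0f]=0x58, mem[0x1b]=0x4d, mem[0x18]=0x73, mem[0x29]=0x73, mem[0x27]=0x34

MEM[0x0f,0x1b,0x18,0x29,0x27] = 58 4d 73 73 34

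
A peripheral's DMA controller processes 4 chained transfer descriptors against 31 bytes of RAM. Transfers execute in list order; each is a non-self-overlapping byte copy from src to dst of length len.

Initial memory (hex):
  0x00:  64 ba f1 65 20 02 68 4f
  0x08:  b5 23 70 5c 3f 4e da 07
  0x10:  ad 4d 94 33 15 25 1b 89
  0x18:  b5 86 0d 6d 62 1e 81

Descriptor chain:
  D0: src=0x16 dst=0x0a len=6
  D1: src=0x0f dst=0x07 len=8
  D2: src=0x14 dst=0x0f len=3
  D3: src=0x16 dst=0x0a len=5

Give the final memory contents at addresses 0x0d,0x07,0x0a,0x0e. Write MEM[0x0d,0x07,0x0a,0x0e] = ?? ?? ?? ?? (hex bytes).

[0] 0x16->0x0a len=6 : 1b 89 b5 86 0d 6d
[1] 0x0f->0x07 len=8 : 6d ad 4d 94 33 15 25 1b
[2] 0x14->0x0f len=3 : 15 25 1b
[3] 0x16->0x0a len=5 : 1b 89 b5 86 0d
query mem[0x0d]=0x86, mem[0x07]=0x6d, mem[0x0a]=0x1b, mem[0x0e]=0x0d

MEM[0x0d,0x07,0x0a,0x0e] = 86 6d 1b 0d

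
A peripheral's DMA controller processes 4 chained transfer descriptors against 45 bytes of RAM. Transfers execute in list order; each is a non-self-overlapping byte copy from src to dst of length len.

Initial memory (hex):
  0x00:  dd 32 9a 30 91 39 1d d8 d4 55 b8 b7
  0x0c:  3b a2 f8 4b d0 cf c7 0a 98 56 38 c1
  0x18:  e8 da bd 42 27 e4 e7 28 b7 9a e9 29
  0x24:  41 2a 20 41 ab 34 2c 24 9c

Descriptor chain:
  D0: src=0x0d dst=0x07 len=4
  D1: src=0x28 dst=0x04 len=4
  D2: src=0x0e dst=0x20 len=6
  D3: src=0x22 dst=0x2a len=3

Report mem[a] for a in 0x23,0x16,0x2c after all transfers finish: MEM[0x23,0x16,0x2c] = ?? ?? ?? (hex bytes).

MEM[0x23,0x16,0x2c] = cf 38 c7

#0 dst[0x07+4] := {0xa2,0xf8,0x4b,0xd0}
#1 dst[0x04+4] := {0xab,0x34,0x2c,0x24}
#2 dst[0x20+6] := {0xf8,0x4b,0xd0,0xcf,0xc7,0x0a}
#3 dst[0x2a+3] := {0xd0,0xcf,0xc7}
query mem[0x23]=0xcf, mem[0x16]=0x38, mem[0x2c]=0xc7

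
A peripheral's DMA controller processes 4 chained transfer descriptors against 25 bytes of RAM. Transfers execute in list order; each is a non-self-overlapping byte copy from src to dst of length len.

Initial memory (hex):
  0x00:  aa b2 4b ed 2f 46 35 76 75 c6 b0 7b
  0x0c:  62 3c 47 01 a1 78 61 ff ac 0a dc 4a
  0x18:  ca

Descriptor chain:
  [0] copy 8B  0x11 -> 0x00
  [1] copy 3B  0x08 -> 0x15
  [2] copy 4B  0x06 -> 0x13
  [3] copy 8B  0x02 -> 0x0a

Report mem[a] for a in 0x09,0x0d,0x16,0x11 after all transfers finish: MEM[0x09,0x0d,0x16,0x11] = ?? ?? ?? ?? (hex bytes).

D0: mem[0x00..0x07] <- [78 61 ff ac 0a dc 4a ca]
D1: mem[0x15..0x17] <- [75 c6 b0]
D2: mem[0x13..0x16] <- [4a ca 75 c6]
D3: mem[0x0a..0x11] <- [ff ac 0a dc 4a ca 75 c6]
query mem[0x09]=0xc6, mem[0x0d]=0xdc, mem[0x16]=0xc6, mem[0x11]=0xc6

MEM[0x09,0x0d,0x16,0x11] = c6 dc c6 c6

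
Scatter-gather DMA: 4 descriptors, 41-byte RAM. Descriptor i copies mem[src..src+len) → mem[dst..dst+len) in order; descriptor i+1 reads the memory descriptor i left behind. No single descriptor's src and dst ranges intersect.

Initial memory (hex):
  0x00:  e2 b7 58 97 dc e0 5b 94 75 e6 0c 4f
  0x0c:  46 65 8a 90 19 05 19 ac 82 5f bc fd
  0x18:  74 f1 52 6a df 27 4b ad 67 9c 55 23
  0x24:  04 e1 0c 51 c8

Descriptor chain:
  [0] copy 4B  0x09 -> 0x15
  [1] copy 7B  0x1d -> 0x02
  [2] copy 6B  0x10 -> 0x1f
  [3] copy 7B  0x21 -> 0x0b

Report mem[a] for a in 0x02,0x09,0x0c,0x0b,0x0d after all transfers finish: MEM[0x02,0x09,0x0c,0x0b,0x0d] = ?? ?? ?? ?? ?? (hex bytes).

MEM[0x02,0x09,0x0c,0x0b,0x0d] = 27 e6 ac 19 82

D0: mem[0x15..0x18] <- [e6 0c 4f 46]
D1: mem[0x02..0x08] <- [27 4b ad 67 9c 55 23]
D2: mem[0x1f..0x24] <- [19 05 19 ac 82 e6]
D3: mem[0x0b..0x11] <- [19 ac 82 e6 e1 0c 51]
query mem[0x02]=0x27, mem[0x09]=0xe6, mem[0x0c]=0xac, mem[0x0b]=0x19, mem[0x0d]=0x82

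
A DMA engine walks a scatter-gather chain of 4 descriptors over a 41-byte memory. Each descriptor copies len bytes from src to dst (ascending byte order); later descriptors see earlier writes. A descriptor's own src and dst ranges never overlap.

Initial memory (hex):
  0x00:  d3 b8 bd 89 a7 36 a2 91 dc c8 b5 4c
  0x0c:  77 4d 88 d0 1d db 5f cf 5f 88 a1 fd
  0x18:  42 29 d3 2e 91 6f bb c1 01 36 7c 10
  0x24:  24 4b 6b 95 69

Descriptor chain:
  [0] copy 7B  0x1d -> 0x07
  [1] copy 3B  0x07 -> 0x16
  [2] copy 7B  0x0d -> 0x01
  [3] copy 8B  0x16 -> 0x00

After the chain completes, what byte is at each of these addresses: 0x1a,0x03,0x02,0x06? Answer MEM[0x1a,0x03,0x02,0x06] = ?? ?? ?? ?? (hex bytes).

MEM[0x1a,0x03,0x02,0x06] = d3 29 c1 91

D0: mem[0x07..0x0d] <- [6f bb c1 01 36 7c 10]
D1: mem[0x16..0x18] <- [6f bb c1]
D2: mem[0x01..0x07] <- [10 88 d0 1d db 5f cf]
D3: mem[0x00..0x07] <- [6f bb c1 29 d3 2e 91 6f]
query mem[0x1a]=0xd3, mem[0x03]=0x29, mem[0x02]=0xc1, mem[0x06]=0x91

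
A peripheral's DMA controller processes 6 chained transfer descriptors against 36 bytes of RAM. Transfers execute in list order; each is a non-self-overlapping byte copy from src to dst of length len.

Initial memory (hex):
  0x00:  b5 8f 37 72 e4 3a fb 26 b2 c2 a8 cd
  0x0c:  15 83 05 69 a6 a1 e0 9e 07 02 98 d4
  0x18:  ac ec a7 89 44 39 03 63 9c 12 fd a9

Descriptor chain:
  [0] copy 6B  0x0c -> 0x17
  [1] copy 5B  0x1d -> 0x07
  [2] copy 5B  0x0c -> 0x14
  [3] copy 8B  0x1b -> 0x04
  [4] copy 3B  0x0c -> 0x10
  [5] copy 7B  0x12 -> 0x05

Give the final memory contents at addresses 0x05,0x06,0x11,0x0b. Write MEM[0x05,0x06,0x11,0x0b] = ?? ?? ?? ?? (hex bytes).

MEM[0x05,0x06,0x11,0x0b] = 05 9e 83 a6

D0: mem[0x17..0x1c] <- [15 83 05 69 a6 a1]
D1: mem[0x07..0x0b] <- [39 03 63 9c 12]
D2: mem[0x14..0x18] <- [15 83 05 69 a6]
D3: mem[0x04..0x0b] <- [a6 a1 39 03 63 9c 12 fd]
D4: mem[0x10..0x12] <- [15 83 05]
D5: mem[0x05..0x0b] <- [05 9e 15 83 05 69 a6]
query mem[0x05]=0x05, mem[0x06]=0x9e, mem[0x11]=0x83, mem[0x0b]=0xa6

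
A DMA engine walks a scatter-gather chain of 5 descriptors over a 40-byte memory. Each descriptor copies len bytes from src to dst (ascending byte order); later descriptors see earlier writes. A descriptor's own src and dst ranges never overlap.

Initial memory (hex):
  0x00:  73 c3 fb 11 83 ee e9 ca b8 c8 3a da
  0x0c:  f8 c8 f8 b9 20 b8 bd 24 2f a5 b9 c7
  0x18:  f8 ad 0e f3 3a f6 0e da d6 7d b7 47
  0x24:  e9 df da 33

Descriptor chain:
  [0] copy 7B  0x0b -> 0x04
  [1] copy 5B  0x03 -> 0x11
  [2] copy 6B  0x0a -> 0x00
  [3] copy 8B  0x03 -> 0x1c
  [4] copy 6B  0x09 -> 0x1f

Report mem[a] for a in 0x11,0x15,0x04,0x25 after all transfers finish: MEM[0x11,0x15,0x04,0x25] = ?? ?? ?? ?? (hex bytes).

MEM[0x11,0x15,0x04,0x25] = 11 f8 f8 df

[0] 0x0b->0x04 len=7 : da f8 c8 f8 b9 20 b8
[1] 0x03->0x11 len=5 : 11 da f8 c8 f8
[2] 0x0a->0x00 len=6 : b8 da f8 c8 f8 b9
[3] 0x03->0x1c len=8 : c8 f8 b9 c8 f8 b9 20 b8
[4] 0x09->0x1f len=6 : 20 b8 da f8 c8 f8
query mem[0x11]=0x11, mem[0x15]=0xf8, mem[0x04]=0xf8, mem[0x25]=0xdf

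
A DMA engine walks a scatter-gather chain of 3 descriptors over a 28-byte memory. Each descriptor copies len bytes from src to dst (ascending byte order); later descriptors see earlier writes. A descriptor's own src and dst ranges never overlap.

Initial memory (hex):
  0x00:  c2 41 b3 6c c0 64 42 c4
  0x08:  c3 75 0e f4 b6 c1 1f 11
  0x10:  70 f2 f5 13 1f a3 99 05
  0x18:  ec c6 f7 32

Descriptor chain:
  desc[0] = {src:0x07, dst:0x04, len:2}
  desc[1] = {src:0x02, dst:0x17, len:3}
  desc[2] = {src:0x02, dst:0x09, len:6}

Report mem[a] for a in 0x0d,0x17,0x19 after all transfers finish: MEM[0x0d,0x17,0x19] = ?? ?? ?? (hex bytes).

  after D0: wrote 2B at 0x04 = c4c3
  after D1: wrote 3B at 0x17 = b36cc4
  after D2: wrote 6B at 0x09 = b36cc4c342c4
query mem[0x0d]=0x42, mem[0x17]=0xb3, mem[0x19]=0xc4

MEM[0x0d,0x17,0x19] = 42 b3 c4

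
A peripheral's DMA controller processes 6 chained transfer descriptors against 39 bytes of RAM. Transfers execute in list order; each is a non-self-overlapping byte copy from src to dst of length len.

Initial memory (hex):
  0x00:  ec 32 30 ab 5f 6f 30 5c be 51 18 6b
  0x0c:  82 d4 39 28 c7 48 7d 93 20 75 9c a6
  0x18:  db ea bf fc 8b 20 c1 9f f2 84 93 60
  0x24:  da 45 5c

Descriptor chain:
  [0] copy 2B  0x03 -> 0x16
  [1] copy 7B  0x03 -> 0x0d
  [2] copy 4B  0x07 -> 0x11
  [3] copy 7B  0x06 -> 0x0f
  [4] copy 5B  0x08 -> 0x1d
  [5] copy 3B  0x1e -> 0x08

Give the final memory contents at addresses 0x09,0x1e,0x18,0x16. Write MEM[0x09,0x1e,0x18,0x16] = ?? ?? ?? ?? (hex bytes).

#0 dst[0x16+2] := {0xab,0x5f}
#1 dst[0x0d+7] := {0xab,0x5f,0x6f,0x30,0x5c,0xbe,0x51}
#2 dst[0x11+4] := {0x5c,0xbe,0x51,0x18}
#3 dst[0x0f+7] := {0x30,0x5c,0xbe,0x51,0x18,0x6b,0x82}
#4 dst[0x1d+5] := {0xbe,0x51,0x18,0x6b,0x82}
#5 dst[0x08+3] := {0x51,0x18,0x6b}
query mem[0x09]=0x18, mem[0x1e]=0x51, mem[0x18]=0xdb, mem[0x16]=0xab

MEM[0x09,0x1e,0x18,0x16] = 18 51 db ab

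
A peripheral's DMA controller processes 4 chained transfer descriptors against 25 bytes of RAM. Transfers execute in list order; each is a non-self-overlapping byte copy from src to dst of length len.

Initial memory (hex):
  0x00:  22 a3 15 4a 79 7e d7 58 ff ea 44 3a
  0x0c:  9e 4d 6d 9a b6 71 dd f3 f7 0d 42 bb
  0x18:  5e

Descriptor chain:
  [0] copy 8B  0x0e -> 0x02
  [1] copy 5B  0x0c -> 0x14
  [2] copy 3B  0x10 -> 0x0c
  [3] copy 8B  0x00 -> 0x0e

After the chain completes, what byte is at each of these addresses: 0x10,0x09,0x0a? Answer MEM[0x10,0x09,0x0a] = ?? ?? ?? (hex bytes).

[0] 0x0e->0x02 len=8 : 6d 9a b6 71 dd f3 f7 0d
[1] 0x0c->0x14 len=5 : 9e 4d 6d 9a b6
[2] 0x10->0x0c len=3 : b6 71 dd
[3] 0x00->0x0e len=8 : 22 a3 6d 9a b6 71 dd f3
query mem[0x10]=0x6d, mem[0x09]=0x0d, mem[0x0a]=0x44

MEM[0x10,0x09,0x0a] = 6d 0d 44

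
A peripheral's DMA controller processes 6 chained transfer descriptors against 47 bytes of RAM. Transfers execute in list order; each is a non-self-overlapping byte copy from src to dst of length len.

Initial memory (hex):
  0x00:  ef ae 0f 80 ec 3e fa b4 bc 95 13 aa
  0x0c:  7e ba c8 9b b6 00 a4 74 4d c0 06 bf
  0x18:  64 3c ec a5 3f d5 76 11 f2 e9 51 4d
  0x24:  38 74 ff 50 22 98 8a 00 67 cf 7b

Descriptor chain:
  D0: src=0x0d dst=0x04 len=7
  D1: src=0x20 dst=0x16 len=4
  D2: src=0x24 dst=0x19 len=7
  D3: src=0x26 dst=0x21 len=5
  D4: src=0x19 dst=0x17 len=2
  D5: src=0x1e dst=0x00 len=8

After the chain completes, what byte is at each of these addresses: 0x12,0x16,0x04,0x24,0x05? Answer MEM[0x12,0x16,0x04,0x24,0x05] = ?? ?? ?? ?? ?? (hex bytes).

  after D0: wrote 7B at 0x04 = bac89bb600a474
  after D1: wrote 4B at 0x16 = f2e9514d
  after D2: wrote 7B at 0x19 = 3874ff5022988a
  after D3: wrote 5B at 0x21 = ff5022988a
  after D4: wrote 2B at 0x17 = 3874
  after D5: wrote 8B at 0x00 = 988af2ff5022988a
query mem[0x12]=0xa4, mem[0x16]=0xf2, mem[0x04]=0x50, mem[0x24]=0x98, mem[0x05]=0x22

MEM[0x12,0x16,0x04,0x24,0x05] = a4 f2 50 98 22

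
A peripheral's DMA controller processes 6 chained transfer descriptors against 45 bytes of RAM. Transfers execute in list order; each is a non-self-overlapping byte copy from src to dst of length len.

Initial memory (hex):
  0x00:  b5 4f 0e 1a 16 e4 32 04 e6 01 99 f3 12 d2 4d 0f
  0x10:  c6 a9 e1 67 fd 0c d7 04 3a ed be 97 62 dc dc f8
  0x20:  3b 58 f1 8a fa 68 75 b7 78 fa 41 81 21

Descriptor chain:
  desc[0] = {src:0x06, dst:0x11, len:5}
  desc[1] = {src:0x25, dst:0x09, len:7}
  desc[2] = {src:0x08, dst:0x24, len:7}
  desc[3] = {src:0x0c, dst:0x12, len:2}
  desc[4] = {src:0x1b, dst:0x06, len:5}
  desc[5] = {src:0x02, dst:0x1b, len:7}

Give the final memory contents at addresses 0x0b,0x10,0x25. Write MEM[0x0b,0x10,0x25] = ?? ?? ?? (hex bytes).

  after D0: wrote 5B at 0x11 = 3204e60199
  after D1: wrote 7B at 0x09 = 6875b778fa4181
  after D2: wrote 7B at 0x24 = e66875b778fa41
  after D3: wrote 2B at 0x12 = 78fa
  after D4: wrote 5B at 0x06 = 9762dcdcf8
  after D5: wrote 7B at 0x1b = 0e1a16e49762dc
query mem[0x0b]=0xb7, mem[0x10]=0xc6, mem[0x25]=0x68

MEM[0x0b,0x10,0x25] = b7 c6 68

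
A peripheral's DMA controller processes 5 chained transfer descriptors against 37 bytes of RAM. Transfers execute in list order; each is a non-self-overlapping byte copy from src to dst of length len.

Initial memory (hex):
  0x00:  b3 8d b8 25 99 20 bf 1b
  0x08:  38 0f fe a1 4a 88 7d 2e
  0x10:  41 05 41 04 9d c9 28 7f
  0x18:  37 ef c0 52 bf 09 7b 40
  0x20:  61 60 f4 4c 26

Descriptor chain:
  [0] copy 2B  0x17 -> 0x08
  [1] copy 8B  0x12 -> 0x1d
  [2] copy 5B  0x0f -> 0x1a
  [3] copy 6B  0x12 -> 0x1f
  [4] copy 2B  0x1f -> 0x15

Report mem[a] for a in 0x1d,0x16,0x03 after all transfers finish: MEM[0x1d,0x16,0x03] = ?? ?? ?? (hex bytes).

D0: mem[0x08..0x09] <- [7f 37]
D1: mem[0x1d..0x24] <- [41 04 9d c9 28 7f 37 ef]
D2: mem[0x1a..0x1e] <- [2e 41 05 41 04]
D3: mem[0x1f..0x24] <- [41 04 9d c9 28 7f]
D4: mem[0x15..0x16] <- [41 04]
query mem[0x1d]=0x41, mem[0x16]=0x04, mem[0x03]=0x25

MEM[0x1d,0x16,0x03] = 41 04 25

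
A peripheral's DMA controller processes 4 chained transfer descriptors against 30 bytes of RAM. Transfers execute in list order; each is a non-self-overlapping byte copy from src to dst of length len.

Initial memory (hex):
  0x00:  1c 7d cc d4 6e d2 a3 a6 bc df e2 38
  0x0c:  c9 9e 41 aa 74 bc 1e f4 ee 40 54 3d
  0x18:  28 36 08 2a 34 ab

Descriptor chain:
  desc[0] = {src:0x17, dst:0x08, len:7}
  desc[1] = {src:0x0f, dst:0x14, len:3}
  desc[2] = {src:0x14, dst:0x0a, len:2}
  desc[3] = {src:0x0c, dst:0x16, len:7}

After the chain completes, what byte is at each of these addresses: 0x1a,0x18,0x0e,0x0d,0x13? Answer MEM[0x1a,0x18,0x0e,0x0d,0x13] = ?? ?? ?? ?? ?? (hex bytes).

D0: mem[0x08..0x0e] <- [3d 28 36 08 2a 34 ab]
D1: mem[0x14..0x16] <- [aa 74 bc]
D2: mem[0x0a..0x0b] <- [aa 74]
D3: mem[0x16..0x1c] <- [2a 34 ab aa 74 bc 1e]
query mem[0x1a]=0x74, mem[0x18]=0xab, mem[0x0e]=0xab, mem[0x0d]=0x34, mem[0x13]=0xf4

MEM[0x1a,0x18,0x0e,0x0d,0x13] = 74 ab ab 34 f4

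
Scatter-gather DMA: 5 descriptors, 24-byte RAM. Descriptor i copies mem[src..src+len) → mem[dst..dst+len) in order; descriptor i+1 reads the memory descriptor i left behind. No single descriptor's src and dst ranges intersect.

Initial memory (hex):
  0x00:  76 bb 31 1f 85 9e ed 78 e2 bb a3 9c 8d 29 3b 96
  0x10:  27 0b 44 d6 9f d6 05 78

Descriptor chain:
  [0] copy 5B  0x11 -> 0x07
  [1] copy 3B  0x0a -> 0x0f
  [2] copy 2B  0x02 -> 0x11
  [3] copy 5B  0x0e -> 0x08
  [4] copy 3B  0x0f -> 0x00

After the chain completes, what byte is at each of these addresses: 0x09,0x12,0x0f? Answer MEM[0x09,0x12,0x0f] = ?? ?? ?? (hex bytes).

  after D0: wrote 5B at 0x07 = 0b44d69fd6
  after D1: wrote 3B at 0x0f = 9fd68d
  after D2: wrote 2B at 0x11 = 311f
  after D3: wrote 5B at 0x08 = 3b9fd6311f
  after D4: wrote 3B at 0x00 = 9fd631
query mem[0x09]=0x9f, mem[0x12]=0x1f, mem[0x0f]=0x9f

MEM[0x09,0x12,0x0f] = 9f 1f 9f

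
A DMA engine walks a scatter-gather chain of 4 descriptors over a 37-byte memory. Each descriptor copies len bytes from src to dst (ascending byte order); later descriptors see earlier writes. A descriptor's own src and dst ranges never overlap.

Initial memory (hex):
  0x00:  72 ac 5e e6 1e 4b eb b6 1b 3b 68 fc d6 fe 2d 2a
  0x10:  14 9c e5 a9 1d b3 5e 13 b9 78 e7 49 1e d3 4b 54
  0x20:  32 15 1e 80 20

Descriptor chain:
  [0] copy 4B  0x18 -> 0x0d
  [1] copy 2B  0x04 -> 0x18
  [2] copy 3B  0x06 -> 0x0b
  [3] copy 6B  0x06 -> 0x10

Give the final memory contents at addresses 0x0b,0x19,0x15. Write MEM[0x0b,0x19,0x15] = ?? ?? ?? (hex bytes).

[0] 0x18->0x0d len=4 : b9 78 e7 49
[1] 0x04->0x18 len=2 : 1e 4b
[2] 0x06->0x0b len=3 : eb b6 1b
[3] 0x06->0x10 len=6 : eb b6 1b 3b 68 eb
query mem[0x0b]=0xeb, mem[0x19]=0x4b, mem[0x15]=0xeb

MEM[0x0b,0x19,0x15] = eb 4b eb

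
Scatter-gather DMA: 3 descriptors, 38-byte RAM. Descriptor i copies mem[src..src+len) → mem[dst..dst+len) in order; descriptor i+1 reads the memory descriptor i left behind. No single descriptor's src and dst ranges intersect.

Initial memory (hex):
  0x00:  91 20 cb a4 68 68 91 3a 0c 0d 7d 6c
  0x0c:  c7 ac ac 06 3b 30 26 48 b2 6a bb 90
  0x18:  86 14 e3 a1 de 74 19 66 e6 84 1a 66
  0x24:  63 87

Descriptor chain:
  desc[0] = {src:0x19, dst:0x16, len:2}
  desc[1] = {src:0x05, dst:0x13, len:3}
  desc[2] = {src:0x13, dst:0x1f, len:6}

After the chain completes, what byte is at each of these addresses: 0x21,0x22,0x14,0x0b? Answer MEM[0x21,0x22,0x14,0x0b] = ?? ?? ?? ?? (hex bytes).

#0 dst[0x16+2] := {0x14,0xe3}
#1 dst[0x13+3] := {0x68,0x91,0x3a}
#2 dst[0x1f+6] := {0x68,0x91,0x3a,0x14,0xe3,0x86}
query mem[0x21]=0x3a, mem[0x22]=0x14, mem[0x14]=0x91, mem[0x0b]=0x6c

MEM[0x21,0x22,0x14,0x0b] = 3a 14 91 6c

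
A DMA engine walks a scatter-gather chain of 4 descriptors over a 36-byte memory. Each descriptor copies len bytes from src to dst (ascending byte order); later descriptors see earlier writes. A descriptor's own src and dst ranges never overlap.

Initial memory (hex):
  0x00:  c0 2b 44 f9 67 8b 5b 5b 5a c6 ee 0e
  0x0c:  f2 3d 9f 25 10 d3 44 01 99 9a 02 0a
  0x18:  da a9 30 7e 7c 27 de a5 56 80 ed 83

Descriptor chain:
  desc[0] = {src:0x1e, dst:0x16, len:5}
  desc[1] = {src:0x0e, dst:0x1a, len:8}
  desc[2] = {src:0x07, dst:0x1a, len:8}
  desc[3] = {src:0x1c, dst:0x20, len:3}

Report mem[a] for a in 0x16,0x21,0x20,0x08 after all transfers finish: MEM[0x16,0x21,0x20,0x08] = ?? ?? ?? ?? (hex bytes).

  after D0: wrote 5B at 0x16 = dea55680ed
  after D1: wrote 8B at 0x1a = 9f2510d34401999a
  after D2: wrote 8B at 0x1a = 5b5ac6ee0ef23d9f
  after D3: wrote 3B at 0x20 = c6ee0e
query mem[0x16]=0xde, mem[0x21]=0xee, mem[0x20]=0xc6, mem[0x08]=0x5a

MEM[0x16,0x21,0x20,0x08] = de ee c6 5a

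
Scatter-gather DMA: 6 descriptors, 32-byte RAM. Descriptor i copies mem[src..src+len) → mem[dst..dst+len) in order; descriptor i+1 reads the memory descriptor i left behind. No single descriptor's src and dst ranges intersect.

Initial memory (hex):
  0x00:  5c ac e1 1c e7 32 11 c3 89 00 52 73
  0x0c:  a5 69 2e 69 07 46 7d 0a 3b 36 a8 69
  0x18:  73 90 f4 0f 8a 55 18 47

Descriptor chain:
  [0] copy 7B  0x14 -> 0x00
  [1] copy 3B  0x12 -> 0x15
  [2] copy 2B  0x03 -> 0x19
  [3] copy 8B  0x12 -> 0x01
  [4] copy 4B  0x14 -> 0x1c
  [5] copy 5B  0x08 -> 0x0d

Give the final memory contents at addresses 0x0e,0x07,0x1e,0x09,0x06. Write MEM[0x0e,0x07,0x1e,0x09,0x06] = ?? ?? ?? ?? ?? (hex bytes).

MEM[0x0e,0x07,0x1e,0x09,0x06] = 00 73 0a 00 3b

D0: mem[0x00..0x06] <- [3b 36 a8 69 73 90 f4]
D1: mem[0x15..0x17] <- [7d 0a 3b]
D2: mem[0x19..0x1a] <- [69 73]
D3: mem[0x01..0x08] <- [7d 0a 3b 7d 0a 3b 73 69]
D4: mem[0x1c..0x1f] <- [3b 7d 0a 3b]
D5: mem[0x0d..0x11] <- [69 00 52 73 a5]
query mem[0x0e]=0x00, mem[0x07]=0x73, mem[0x1e]=0x0a, mem[0x09]=0x00, mem[0x06]=0x3b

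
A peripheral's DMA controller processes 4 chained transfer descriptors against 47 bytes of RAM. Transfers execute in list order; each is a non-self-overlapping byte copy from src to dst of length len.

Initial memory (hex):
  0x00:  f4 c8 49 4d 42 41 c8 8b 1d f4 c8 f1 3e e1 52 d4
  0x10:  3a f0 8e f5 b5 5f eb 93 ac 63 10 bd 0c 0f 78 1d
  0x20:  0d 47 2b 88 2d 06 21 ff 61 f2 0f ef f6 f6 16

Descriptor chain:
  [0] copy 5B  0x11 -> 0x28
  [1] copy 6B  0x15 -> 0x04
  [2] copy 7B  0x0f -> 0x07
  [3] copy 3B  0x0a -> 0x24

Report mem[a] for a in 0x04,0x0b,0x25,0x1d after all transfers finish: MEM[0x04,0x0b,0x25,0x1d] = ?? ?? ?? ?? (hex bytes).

MEM[0x04,0x0b,0x25,0x1d] = 5f f5 f5 0f

D0: mem[0x28..0x2c] <- [f0 8e f5 b5 5f]
D1: mem[0x04..0x09] <- [5f eb 93 ac 63 10]
D2: mem[0x07..0x0d] <- [d4 3a f0 8e f5 b5 5f]
D3: mem[0x24..0x26] <- [8e f5 b5]
query mem[0x04]=0x5f, mem[0x0b]=0xf5, mem[0x25]=0xf5, mem[0x1d]=0x0f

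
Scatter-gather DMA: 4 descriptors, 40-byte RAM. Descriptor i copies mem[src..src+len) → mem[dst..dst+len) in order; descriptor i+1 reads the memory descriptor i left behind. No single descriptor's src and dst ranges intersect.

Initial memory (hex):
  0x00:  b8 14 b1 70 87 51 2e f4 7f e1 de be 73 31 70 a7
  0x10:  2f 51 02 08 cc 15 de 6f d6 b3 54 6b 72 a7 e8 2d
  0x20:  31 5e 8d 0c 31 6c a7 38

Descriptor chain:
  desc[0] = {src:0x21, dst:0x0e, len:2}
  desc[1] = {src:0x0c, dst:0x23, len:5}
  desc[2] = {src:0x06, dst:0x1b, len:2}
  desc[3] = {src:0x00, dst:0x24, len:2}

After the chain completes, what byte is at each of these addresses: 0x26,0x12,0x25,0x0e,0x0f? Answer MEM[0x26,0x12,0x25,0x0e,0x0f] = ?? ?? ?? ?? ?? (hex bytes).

#0 dst[0x0e+2] := {0x5e,0x8d}
#1 dst[0x23+5] := {0x73,0x31,0x5e,0x8d,0x2f}
#2 dst[0x1b+2] := {0x2e,0xf4}
#3 dst[0x24+2] := {0xb8,0x14}
query mem[0x26]=0x8d, mem[0x12]=0x02, mem[0x25]=0x14, mem[0x0e]=0x5e, mem[0x0f]=0x8d

MEM[0x26,0x12,0x25,0x0e,0x0f] = 8d 02 14 5e 8d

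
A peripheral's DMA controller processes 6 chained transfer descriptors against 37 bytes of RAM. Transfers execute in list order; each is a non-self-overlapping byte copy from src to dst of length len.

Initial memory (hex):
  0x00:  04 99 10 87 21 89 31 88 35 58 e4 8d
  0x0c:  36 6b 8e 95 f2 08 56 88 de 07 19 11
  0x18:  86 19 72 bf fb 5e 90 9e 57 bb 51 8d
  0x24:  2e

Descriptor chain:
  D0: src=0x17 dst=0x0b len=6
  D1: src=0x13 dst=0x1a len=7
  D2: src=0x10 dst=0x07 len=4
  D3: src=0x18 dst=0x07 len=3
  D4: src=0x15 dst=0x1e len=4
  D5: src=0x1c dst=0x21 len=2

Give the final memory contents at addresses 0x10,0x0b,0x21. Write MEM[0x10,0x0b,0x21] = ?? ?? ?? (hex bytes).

MEM[0x10,0x0b,0x21] = fb 11 07

[0] 0x17->0x0b len=6 : 11 86 19 72 bf fb
[1] 0x13->0x1a len=7 : 88 de 07 19 11 86 19
[2] 0x10->0x07 len=4 : fb 08 56 88
[3] 0x18->0x07 len=3 : 86 19 88
[4] 0x15->0x1e len=4 : 07 19 11 86
[5] 0x1c->0x21 len=2 : 07 19
query mem[0x10]=0xfb, mem[0x0b]=0x11, mem[0x21]=0x07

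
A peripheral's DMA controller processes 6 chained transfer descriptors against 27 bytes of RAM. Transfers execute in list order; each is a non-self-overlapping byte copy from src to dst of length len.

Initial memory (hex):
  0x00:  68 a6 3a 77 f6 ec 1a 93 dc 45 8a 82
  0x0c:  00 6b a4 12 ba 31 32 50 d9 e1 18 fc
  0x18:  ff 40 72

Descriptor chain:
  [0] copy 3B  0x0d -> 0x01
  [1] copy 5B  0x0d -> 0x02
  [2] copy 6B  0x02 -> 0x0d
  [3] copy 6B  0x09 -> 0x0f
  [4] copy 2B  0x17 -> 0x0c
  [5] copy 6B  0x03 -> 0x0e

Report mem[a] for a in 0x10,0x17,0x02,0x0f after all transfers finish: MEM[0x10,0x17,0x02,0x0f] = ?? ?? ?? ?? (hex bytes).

#0 dst[0x01+3] := {0x6b,0xa4,0x12}
#1 dst[0x02+5] := {0x6b,0xa4,0x12,0xba,0x31}
#2 dst[0x0d+6] := {0x6b,0xa4,0x12,0xba,0x31,0x93}
#3 dst[0x0f+6] := {0x45,0x8a,0x82,0x00,0x6b,0xa4}
#4 dst[0x0c+2] := {0xfc,0xff}
#5 dst[0x0e+6] := {0xa4,0x12,0xba,0x31,0x93,0xdc}
query mem[0x10]=0xba, mem[0x17]=0xfc, mem[0x02]=0x6b, mem[0x0f]=0x12

MEM[0x10,0x17,0x02,0x0f] = ba fc 6b 12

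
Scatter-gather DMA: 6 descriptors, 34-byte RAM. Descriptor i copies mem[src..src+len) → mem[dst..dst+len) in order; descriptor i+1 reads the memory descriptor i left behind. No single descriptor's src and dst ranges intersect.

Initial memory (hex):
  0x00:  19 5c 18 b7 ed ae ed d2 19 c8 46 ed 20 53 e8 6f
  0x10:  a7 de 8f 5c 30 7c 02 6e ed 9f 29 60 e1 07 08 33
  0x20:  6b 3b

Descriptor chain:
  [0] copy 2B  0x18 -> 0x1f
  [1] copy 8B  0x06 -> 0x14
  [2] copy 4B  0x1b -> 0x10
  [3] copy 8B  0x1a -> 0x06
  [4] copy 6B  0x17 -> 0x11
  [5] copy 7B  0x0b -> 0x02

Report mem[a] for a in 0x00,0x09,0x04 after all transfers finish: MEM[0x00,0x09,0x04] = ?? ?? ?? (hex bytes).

MEM[0x00,0x09,0x04] = 19 07 3b

D0: mem[0x1f..0x20] <- [ed 9f]
D1: mem[0x14..0x1b] <- [ed d2 19 c8 46 ed 20 53]
D2: mem[0x10..0x13] <- [53 e1 07 08]
D3: mem[0x06..0x0d] <- [20 53 e1 07 08 ed 9f 3b]
D4: mem[0x11..0x16] <- [c8 46 ed 20 53 e1]
D5: mem[0x02..0x08] <- [ed 9f 3b e8 6f 53 c8]
query mem[0x00]=0x19, mem[0x09]=0x07, mem[0x04]=0x3b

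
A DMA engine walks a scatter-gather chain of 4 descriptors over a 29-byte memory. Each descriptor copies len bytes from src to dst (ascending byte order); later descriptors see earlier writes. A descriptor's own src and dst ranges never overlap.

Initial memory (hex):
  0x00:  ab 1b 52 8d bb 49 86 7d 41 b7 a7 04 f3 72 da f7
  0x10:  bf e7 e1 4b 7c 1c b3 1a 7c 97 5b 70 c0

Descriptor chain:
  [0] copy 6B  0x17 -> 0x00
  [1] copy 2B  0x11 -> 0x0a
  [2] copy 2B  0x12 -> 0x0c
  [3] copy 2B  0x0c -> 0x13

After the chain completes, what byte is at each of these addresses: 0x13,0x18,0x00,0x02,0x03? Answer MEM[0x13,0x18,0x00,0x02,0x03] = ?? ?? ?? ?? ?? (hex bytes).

D0: mem[0x00..0x05] <- [1a 7c 97 5b 70 c0]
D1: mem[0x0a..0x0b] <- [e7 e1]
D2: mem[0x0c..0x0d] <- [e1 4b]
D3: mem[0x13..0x14] <- [e1 4b]
query mem[0x13]=0xe1, mem[0x18]=0x7c, mem[0x00]=0x1a, mem[0x02]=0x97, mem[0x03]=0x5b

MEM[0x13,0x18,0x00,0x02,0x03] = e1 7c 1a 97 5b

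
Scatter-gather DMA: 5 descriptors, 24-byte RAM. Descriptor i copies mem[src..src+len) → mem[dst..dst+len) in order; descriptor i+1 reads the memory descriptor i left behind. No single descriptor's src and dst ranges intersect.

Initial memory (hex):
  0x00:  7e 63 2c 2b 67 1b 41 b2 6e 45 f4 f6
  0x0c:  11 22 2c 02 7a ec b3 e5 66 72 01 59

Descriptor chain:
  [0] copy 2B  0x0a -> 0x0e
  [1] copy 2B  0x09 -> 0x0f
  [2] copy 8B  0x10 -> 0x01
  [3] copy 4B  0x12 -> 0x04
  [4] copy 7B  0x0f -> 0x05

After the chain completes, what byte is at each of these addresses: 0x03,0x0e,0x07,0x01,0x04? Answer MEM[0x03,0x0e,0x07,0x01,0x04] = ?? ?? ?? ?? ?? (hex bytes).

MEM[0x03,0x0e,0x07,0x01,0x04] = b3 f4 ec f4 b3

  after D0: wrote 2B at 0x0e = f4f6
  after D1: wrote 2B at 0x0f = 45f4
  after D2: wrote 8B at 0x01 = f4ecb3e566720159
  after D3: wrote 4B at 0x04 = b3e56672
  after D4: wrote 7B at 0x05 = 45f4ecb3e56672
query mem[0x03]=0xb3, mem[0x0e]=0xf4, mem[0x07]=0xec, mem[0x01]=0xf4, mem[0x04]=0xb3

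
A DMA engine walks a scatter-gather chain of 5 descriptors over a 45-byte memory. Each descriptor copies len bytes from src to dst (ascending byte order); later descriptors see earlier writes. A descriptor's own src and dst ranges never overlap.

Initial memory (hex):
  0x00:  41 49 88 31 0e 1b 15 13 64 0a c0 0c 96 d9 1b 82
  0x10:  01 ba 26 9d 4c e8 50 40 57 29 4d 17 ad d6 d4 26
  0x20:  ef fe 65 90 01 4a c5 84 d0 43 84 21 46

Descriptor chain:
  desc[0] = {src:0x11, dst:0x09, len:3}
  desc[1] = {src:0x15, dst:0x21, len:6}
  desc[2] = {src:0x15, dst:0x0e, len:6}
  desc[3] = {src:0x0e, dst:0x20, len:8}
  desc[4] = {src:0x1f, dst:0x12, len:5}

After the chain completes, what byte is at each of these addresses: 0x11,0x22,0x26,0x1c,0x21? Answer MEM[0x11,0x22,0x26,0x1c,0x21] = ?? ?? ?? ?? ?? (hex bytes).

MEM[0x11,0x22,0x26,0x1c,0x21] = 57 40 4c ad 50

D0: mem[0x09..0x0b] <- [ba 26 9d]
D1: mem[0x21..0x26] <- [e8 50 40 57 29 4d]
D2: mem[0x0e..0x13] <- [e8 50 40 57 29 4d]
D3: mem[0x20..0x27] <- [e8 50 40 57 29 4d 4c e8]
D4: mem[0x12..0x16] <- [26 e8 50 40 57]
query mem[0x11]=0x57, mem[0x22]=0x40, mem[0x26]=0x4c, mem[0x1c]=0xad, mem[0x21]=0x50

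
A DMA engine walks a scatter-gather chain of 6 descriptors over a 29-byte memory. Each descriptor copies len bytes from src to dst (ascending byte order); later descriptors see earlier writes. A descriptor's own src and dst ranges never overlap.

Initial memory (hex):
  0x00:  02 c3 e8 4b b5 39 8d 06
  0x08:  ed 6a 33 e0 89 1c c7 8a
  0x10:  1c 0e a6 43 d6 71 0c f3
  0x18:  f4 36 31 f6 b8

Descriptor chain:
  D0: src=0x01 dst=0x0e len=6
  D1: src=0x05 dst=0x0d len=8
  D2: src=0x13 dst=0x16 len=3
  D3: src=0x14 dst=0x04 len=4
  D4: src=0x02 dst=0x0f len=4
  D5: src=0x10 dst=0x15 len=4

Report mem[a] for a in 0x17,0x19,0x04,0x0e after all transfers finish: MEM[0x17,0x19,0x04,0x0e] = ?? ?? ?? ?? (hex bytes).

MEM[0x17,0x19,0x04,0x0e] = 71 36 89 8d

  after D0: wrote 6B at 0x0e = c3e84bb5398d
  after D1: wrote 8B at 0x0d = 398d06ed6a33e089
  after D2: wrote 3B at 0x16 = e08971
  after D3: wrote 4B at 0x04 = 8971e089
  after D4: wrote 4B at 0x0f = e84b8971
  after D5: wrote 4B at 0x15 = 4b8971e0
query mem[0x17]=0x71, mem[0x19]=0x36, mem[0x04]=0x89, mem[0x0e]=0x8d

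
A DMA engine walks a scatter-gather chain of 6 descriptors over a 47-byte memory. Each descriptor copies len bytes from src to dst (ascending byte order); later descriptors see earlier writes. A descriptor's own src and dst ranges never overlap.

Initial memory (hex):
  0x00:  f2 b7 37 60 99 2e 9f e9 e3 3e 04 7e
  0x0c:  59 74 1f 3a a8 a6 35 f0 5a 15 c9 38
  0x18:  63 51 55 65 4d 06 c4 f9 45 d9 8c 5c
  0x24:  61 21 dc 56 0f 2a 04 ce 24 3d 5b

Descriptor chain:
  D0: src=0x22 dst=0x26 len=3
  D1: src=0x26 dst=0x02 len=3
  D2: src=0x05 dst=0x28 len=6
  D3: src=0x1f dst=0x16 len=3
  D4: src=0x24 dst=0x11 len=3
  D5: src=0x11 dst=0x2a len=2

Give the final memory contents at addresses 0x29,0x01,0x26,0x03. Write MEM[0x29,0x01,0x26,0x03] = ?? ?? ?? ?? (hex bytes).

MEM[0x29,0x01,0x26,0x03] = 9f b7 8c 5c

D0: mem[0x26..0x28] <- [8c 5c 61]
D1: mem[0x02..0x04] <- [8c 5c 61]
D2: mem[0x28..0x2d] <- [2e 9f e9 e3 3e 04]
D3: mem[0x16..0x18] <- [f9 45 d9]
D4: mem[0x11..0x13] <- [61 21 8c]
D5: mem[0x2a..0x2b] <- [61 21]
query mem[0x29]=0x9f, mem[0x01]=0xb7, mem[0x26]=0x8c, mem[0x03]=0x5c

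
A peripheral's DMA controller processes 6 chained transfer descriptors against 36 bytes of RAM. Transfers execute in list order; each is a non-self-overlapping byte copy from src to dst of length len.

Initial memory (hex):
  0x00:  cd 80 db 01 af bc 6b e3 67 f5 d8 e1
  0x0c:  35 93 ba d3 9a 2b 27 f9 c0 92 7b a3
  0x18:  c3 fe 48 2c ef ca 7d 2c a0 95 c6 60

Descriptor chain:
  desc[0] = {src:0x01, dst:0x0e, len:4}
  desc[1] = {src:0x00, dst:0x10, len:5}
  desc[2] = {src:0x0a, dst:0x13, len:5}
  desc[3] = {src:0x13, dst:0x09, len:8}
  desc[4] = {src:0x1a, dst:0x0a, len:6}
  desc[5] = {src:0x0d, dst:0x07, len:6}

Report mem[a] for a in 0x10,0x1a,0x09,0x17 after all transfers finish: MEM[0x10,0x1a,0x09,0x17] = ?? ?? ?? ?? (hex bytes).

  after D0: wrote 4B at 0x0e = 80db01af
  after D1: wrote 5B at 0x10 = cd80db01af
  after D2: wrote 5B at 0x13 = d8e1359380
  after D3: wrote 8B at 0x09 = d8e1359380c3fe48
  after D4: wrote 6B at 0x0a = 482cefca7d2c
  after D5: wrote 6B at 0x07 = ca7d2c4880db
query mem[0x10]=0x48, mem[0x1a]=0x48, mem[0x09]=0x2c, mem[0x17]=0x80

MEM[0x10,0x1a,0x09,0x17] = 48 48 2c 80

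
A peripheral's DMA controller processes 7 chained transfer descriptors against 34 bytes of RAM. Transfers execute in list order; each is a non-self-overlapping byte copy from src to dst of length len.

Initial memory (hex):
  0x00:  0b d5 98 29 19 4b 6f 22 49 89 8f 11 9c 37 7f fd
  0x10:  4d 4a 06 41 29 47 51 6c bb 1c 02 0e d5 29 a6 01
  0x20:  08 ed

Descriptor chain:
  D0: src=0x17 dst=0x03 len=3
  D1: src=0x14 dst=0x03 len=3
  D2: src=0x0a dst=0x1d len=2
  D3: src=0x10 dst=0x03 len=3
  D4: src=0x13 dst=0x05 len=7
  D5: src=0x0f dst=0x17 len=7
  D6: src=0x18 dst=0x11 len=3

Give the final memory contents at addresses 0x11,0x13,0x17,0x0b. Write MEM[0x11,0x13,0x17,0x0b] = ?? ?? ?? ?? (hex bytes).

  after D0: wrote 3B at 0x03 = 6cbb1c
  after D1: wrote 3B at 0x03 = 294751
  after D2: wrote 2B at 0x1d = 8f11
  after D3: wrote 3B at 0x03 = 4d4a06
  after D4: wrote 7B at 0x05 = 412947516cbb1c
  after D5: wrote 7B at 0x17 = fd4d4a06412947
  after D6: wrote 3B at 0x11 = 4d4a06
query mem[0x11]=0x4d, mem[0x13]=0x06, mem[0x17]=0xfd, mem[0x0b]=0x1c

MEM[0x11,0x13,0x17,0x0b] = 4d 06 fd 1c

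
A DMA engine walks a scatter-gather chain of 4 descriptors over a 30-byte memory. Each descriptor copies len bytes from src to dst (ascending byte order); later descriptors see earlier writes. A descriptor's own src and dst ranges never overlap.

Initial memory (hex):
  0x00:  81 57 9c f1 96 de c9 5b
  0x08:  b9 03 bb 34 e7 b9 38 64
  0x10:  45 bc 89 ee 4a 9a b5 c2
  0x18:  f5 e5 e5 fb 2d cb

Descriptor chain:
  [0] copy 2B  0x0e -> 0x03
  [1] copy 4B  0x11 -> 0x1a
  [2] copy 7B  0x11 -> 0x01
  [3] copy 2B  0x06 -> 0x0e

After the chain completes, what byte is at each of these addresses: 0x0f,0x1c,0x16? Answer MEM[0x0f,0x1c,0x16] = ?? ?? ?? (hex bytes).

  after D0: wrote 2B at 0x03 = 3864
  after D1: wrote 4B at 0x1a = bc89ee4a
  after D2: wrote 7B at 0x01 = bc89ee4a9ab5c2
  after D3: wrote 2B at 0x0e = b5c2
query mem[0x0f]=0xc2, mem[0x1c]=0xee, mem[0x16]=0xb5

MEM[0x0f,0x1c,0x16] = c2 ee b5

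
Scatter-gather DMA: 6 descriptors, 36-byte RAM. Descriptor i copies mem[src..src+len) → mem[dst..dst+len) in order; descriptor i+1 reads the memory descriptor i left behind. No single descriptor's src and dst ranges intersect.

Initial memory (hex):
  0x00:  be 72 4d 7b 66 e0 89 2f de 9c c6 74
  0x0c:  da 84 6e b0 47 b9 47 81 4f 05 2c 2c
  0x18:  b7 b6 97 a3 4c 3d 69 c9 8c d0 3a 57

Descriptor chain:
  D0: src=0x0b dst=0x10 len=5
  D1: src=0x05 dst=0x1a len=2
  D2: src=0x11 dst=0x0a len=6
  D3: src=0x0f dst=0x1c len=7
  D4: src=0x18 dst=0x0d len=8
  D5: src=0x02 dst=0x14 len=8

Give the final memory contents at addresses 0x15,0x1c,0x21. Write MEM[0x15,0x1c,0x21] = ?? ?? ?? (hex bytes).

#0 dst[0x10+5] := {0x74,0xda,0x84,0x6e,0xb0}
#1 dst[0x1a+2] := {0xe0,0x89}
#2 dst[0x0a+6] := {0xda,0x84,0x6e,0xb0,0x05,0x2c}
#3 dst[0x1c+7] := {0x2c,0x74,0xda,0x84,0x6e,0xb0,0x05}
#4 dst[0x0d+8] := {0xb7,0xb6,0xe0,0x89,0x2c,0x74,0xda,0x84}
#5 dst[0x14+8] := {0x4d,0x7b,0x66,0xe0,0x89,0x2f,0xde,0x9c}
query mem[0x15]=0x7b, mem[0x1c]=0x2c, mem[0x21]=0xb0

MEM[0x15,0x1c,0x21] = 7b 2c b0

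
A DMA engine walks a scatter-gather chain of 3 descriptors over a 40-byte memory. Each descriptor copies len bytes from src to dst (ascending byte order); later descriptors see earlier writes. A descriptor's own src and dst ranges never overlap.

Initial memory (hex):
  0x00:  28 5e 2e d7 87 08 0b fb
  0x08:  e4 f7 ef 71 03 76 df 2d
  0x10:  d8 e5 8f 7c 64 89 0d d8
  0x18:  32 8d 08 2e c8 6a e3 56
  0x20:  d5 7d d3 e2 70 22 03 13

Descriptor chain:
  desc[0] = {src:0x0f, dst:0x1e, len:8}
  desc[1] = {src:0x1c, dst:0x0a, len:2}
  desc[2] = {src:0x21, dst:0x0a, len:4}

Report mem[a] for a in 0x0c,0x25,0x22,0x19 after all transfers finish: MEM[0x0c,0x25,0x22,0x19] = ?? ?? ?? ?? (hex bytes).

[0] 0x0f->0x1e len=8 : 2d d8 e5 8f 7c 64 89 0d
[1] 0x1c->0x0a len=2 : c8 6a
[2] 0x21->0x0a len=4 : 8f 7c 64 89
query mem[0x0c]=0x64, mem[0x25]=0x0d, mem[0x22]=0x7c, mem[0x19]=0x8d

MEM[0x0c,0x25,0x22,0x19] = 64 0d 7c 8d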